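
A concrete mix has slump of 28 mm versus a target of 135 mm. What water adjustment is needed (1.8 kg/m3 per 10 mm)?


Difference = 135 - 28 = 107 mm
Water adjustment = 107 * 1.8 / 10 = 19.3 kg/m3

19.3


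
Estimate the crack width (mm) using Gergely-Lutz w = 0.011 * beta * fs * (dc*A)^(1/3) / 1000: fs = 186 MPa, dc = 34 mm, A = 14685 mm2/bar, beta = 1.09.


w = 0.011 * beta * fs * (dc * A)^(1/3) / 1000
= 0.011 * 1.09 * 186 * (34 * 14685)^(1/3) / 1000
= 0.177 mm

0.177


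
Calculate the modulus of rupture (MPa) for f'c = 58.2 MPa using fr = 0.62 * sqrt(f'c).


fr = 0.62 * sqrt(58.2)
= 4.73 MPa

4.73


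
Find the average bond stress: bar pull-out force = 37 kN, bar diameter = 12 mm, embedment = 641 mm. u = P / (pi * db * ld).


u = P / (pi * db * ld)
= 37 * 1000 / (pi * 12 * 641)
= 1.531 MPa

1.531


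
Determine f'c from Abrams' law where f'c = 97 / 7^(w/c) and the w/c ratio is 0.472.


f'c = 97 / 7^0.472
= 97 / 2.505
= 38.72 MPa

38.72


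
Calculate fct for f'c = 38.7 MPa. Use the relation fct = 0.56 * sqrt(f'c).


fct = 0.56 * sqrt(38.7)
= 0.56 * 6.221
= 3.484 MPa

3.484


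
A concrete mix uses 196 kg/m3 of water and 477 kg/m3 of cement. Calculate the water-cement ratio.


w/c = water / cement
w/c = 196 / 477 = 0.411

0.411


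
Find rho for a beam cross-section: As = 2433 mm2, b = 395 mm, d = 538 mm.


rho = As / (b * d)
= 2433 / (395 * 538)
= 0.0114

0.0114


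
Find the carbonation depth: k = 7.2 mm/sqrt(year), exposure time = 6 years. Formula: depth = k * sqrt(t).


depth = k * sqrt(t)
= 7.2 * sqrt(6)
= 17.64 mm

17.64


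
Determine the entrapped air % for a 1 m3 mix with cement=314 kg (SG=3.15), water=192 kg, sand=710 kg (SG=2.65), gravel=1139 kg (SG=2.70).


Vol cement = 314 / (3.15 * 1000) = 0.099683 m3
Vol water = 192 / 1000 = 0.192 m3
Vol sand = 710 / (2.65 * 1000) = 0.267925 m3
Vol gravel = 1139 / (2.70 * 1000) = 0.421852 m3
Total solid + water volume = 0.981459 m3
Air = (1 - 0.981459) * 100 = 1.85%

1.85


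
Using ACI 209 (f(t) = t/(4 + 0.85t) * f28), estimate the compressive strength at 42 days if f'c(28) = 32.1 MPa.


f(42) = 42 / (4 + 0.85 * 42) * 32.1
= 42 / 39.7 * 32.1
= 33.96 MPa

33.96


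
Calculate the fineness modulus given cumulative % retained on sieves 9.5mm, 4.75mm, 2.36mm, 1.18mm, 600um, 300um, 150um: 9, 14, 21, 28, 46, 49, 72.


FM = sum(cumulative % retained) / 100
= 239 / 100
= 2.39

2.39


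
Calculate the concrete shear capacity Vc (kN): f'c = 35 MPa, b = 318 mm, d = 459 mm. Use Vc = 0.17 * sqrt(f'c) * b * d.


Vc = 0.17 * sqrt(35) * 318 * 459 / 1000
= 146.8 kN

146.8


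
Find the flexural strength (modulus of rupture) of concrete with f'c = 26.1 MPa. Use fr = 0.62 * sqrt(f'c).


fr = 0.62 * sqrt(26.1)
= 3.167 MPa

3.167


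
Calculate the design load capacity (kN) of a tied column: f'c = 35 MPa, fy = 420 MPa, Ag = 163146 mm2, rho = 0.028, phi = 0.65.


Ast = rho * Ag = 0.028 * 163146 = 4568.088 mm2
phi*Pn = 0.65 * 0.80 * (0.85 * 35 * (163146 - 4568.088) + 420 * 4568.088) / 1000
= 3450.87 kN

3450.87


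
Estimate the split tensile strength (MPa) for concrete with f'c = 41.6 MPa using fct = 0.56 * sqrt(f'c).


fct = 0.56 * sqrt(41.6)
= 0.56 * 6.45
= 3.612 MPa

3.612


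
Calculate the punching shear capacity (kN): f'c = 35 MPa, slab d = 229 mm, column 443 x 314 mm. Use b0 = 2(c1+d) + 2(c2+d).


b0 = 2*(443 + 229) + 2*(314 + 229) = 2430 mm
Vc = 0.33 * sqrt(35) * 2430 * 229 / 1000
= 1086.4 kN

1086.4


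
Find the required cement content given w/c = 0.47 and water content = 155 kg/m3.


Cement = water / (w/c)
= 155 / 0.47
= 329.8 kg/m3

329.8


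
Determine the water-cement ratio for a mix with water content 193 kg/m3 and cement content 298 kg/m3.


w/c = water / cement
w/c = 193 / 298 = 0.648

0.648


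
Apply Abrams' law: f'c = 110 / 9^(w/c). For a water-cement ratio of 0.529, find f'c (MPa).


f'c = 110 / 9^0.529
= 110 / 3.197
= 34.4 MPa

34.4


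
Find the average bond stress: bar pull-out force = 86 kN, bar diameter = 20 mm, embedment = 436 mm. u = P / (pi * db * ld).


u = P / (pi * db * ld)
= 86 * 1000 / (pi * 20 * 436)
= 3.139 MPa

3.139


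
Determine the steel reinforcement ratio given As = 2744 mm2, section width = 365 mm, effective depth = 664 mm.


rho = As / (b * d)
= 2744 / (365 * 664)
= 0.0113

0.0113


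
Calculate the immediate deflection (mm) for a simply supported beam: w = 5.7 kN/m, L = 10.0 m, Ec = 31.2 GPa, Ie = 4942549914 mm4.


Convert: L = 10.0 m = 10000 mm, Ec = 31.2 GPa = 31200 MPa
delta = 5 * 5.7 * 10000^4 / (384 * 31200 * 4942549914)
= 4.81 mm

4.81


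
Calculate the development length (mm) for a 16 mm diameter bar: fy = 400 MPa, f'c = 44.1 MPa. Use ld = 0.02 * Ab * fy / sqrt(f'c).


Ab = pi * 16^2 / 4 = 201.062 mm2
ld = 0.02 * 201.062 * 400 / sqrt(44.1)
= 242.2 mm

242.2


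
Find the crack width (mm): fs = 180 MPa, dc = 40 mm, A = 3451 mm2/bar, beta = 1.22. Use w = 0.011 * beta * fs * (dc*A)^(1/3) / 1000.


w = 0.011 * beta * fs * (dc * A)^(1/3) / 1000
= 0.011 * 1.22 * 180 * (40 * 3451)^(1/3) / 1000
= 0.125 mm

0.125


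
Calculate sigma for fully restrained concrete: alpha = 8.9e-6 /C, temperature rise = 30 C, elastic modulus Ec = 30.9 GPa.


sigma = alpha * dT * Ec
= 8.9e-6 * 30 * 30.9 * 1000
= 8.25 MPa

8.25


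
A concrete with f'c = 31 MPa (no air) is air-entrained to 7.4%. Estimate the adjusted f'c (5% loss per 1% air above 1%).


Strength loss = (7.4 - 1) * 5 = 32.0%
f'c = 31 * (1 - 32.0/100)
= 21.08 MPa

21.08


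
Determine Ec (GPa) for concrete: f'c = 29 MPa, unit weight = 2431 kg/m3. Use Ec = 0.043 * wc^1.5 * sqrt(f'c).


Ec = 0.043 * 2431^1.5 * sqrt(29) / 1000
= 27.76 GPa

27.76


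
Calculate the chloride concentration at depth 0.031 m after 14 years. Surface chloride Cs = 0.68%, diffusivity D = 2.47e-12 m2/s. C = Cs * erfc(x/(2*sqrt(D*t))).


t_seconds = 14 * 365.25 * 24 * 3600 = 441806400.0 s
arg = 0.031 / (2 * sqrt(2.47e-12 * 441806400.0))
= 0.4692
erfc(0.4692) = 0.507
C = 0.68 * 0.507 = 0.3447%

0.3447


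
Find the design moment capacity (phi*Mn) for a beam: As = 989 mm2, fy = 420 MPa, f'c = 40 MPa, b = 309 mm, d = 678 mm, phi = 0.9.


a = As * fy / (0.85 * f'c * b)
= 989 * 420 / (0.85 * 40 * 309)
= 39.5374 mm
Mn = As * fy * (d - a/2) / 10^6
= 273.4161 kN-m
phi*Mn = 0.9 * 273.4161 = 246.07 kN-m

246.07


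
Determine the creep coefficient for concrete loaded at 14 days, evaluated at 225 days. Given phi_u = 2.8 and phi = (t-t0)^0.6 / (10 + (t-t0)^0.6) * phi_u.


dt = 225 - 14 = 211
phi = 211^0.6 / (10 + 211^0.6) * 2.8
= 1.996

1.996


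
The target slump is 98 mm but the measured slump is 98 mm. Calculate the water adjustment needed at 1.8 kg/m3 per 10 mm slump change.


Difference = 98 - 98 = 0 mm
Water adjustment = 0 * 1.8 / 10 = 0.0 kg/m3

0.0


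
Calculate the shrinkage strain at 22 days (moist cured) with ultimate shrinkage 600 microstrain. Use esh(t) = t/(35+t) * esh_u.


esh(22) = 22 / (35 + 22) * 600
= 22 / 57 * 600
= 231.6 microstrain

231.6


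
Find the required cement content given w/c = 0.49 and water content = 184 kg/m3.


Cement = water / (w/c)
= 184 / 0.49
= 375.5 kg/m3

375.5


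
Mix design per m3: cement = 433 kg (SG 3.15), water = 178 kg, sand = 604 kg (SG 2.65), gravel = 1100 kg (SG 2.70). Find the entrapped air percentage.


Vol cement = 433 / (3.15 * 1000) = 0.13746 m3
Vol water = 178 / 1000 = 0.178 m3
Vol sand = 604 / (2.65 * 1000) = 0.227925 m3
Vol gravel = 1100 / (2.70 * 1000) = 0.407407 m3
Total solid + water volume = 0.950792 m3
Air = (1 - 0.950792) * 100 = 4.92%

4.92


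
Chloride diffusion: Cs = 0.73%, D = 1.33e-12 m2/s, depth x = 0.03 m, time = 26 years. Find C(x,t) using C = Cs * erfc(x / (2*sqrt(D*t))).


t_seconds = 26 * 365.25 * 24 * 3600 = 820497600.0 s
arg = 0.03 / (2 * sqrt(1.33e-12 * 820497600.0))
= 0.4541
erfc(0.4541) = 0.5208
C = 0.73 * 0.5208 = 0.3802%

0.3802


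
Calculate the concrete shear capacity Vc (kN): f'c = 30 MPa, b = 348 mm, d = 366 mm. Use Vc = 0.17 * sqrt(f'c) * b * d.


Vc = 0.17 * sqrt(30) * 348 * 366 / 1000
= 118.6 kN

118.6


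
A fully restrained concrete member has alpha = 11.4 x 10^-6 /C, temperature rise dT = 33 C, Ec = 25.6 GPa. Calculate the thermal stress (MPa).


sigma = alpha * dT * Ec
= 11.4e-6 * 33 * 25.6 * 1000
= 9.631 MPa

9.631


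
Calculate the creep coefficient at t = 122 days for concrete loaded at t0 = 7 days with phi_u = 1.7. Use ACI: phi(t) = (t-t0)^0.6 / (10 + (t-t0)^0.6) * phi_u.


dt = 122 - 7 = 115
phi = 115^0.6 / (10 + 115^0.6) * 1.7
= 1.076

1.076


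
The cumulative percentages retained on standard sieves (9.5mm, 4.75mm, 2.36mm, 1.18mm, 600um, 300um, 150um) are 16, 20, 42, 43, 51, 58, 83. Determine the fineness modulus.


FM = sum(cumulative % retained) / 100
= 313 / 100
= 3.13

3.13


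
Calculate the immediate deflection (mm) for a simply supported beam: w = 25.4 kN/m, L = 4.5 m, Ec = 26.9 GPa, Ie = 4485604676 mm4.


Convert: L = 4.5 m = 4500 mm, Ec = 26.9 GPa = 26900 MPa
delta = 5 * 25.4 * 4500^4 / (384 * 26900 * 4485604676)
= 1.12 mm

1.12


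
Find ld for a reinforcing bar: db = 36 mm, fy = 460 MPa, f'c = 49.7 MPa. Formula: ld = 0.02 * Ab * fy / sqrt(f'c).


Ab = pi * 36^2 / 4 = 1017.876 mm2
ld = 0.02 * 1017.876 * 460 / sqrt(49.7)
= 1328.3 mm

1328.3


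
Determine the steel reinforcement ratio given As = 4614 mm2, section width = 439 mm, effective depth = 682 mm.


rho = As / (b * d)
= 4614 / (439 * 682)
= 0.0154

0.0154


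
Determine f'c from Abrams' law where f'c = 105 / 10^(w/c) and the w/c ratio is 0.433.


f'c = 105 / 10^0.433
= 105 / 2.71
= 38.74 MPa

38.74


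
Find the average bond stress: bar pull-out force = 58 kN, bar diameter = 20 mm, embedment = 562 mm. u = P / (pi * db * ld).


u = P / (pi * db * ld)
= 58 * 1000 / (pi * 20 * 562)
= 1.643 MPa

1.643


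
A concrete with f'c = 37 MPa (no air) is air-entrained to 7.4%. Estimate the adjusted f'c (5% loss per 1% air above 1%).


Strength loss = (7.4 - 1) * 5 = 32.0%
f'c = 37 * (1 - 32.0/100)
= 25.16 MPa

25.16


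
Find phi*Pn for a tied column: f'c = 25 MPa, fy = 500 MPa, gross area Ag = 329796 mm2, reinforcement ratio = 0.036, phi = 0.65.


Ast = rho * Ag = 0.036 * 329796 = 11872.656 mm2
phi*Pn = 0.65 * 0.80 * (0.85 * 25 * (329796 - 11872.656) + 500 * 11872.656) / 1000
= 6599.94 kN

6599.94


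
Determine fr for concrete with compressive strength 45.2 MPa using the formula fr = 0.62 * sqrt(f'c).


fr = 0.62 * sqrt(45.2)
= 4.168 MPa

4.168


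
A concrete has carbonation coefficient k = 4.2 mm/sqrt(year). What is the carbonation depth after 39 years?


depth = k * sqrt(t)
= 4.2 * sqrt(39)
= 26.23 mm

26.23


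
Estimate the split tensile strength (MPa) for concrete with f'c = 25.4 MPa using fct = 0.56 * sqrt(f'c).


fct = 0.56 * sqrt(25.4)
= 0.56 * 5.04
= 2.822 MPa

2.822


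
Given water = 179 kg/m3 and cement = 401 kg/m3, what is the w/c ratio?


w/c = water / cement
w/c = 179 / 401 = 0.446

0.446


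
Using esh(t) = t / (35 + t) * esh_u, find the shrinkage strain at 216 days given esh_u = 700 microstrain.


esh(216) = 216 / (35 + 216) * 700
= 216 / 251 * 700
= 602.4 microstrain

602.4


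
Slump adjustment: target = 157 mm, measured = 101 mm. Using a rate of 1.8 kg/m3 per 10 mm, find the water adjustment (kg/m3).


Difference = 157 - 101 = 56 mm
Water adjustment = 56 * 1.8 / 10 = 10.1 kg/m3

10.1


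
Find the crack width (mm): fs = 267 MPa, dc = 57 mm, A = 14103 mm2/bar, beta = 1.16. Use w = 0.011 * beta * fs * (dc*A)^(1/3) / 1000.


w = 0.011 * beta * fs * (dc * A)^(1/3) / 1000
= 0.011 * 1.16 * 267 * (57 * 14103)^(1/3) / 1000
= 0.317 mm

0.317


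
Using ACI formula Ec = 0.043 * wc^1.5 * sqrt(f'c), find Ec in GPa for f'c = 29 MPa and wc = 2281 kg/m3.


Ec = 0.043 * 2281^1.5 * sqrt(29) / 1000
= 25.23 GPa

25.23


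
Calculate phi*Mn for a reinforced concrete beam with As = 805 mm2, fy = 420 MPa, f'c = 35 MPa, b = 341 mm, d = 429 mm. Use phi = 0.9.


a = As * fy / (0.85 * f'c * b)
= 805 * 420 / (0.85 * 35 * 341)
= 33.3276 mm
Mn = As * fy * (d - a/2) / 10^6
= 139.4109 kN-m
phi*Mn = 0.9 * 139.4109 = 125.47 kN-m

125.47


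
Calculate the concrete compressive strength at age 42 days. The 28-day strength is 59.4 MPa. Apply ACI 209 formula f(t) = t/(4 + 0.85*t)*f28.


f(42) = 42 / (4 + 0.85 * 42) * 59.4
= 42 / 39.7 * 59.4
= 62.84 MPa

62.84


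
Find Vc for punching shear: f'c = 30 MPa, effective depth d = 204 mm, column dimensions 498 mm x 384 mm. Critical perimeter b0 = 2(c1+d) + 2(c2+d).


b0 = 2*(498 + 204) + 2*(384 + 204) = 2580 mm
Vc = 0.33 * sqrt(30) * 2580 * 204 / 1000
= 951.32 kN

951.32


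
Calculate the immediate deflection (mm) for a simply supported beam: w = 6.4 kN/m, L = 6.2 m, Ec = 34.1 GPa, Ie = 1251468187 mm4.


Convert: L = 6.2 m = 6200 mm, Ec = 34.1 GPa = 34100 MPa
delta = 5 * 6.4 * 6200^4 / (384 * 34100 * 1251468187)
= 2.89 mm

2.89


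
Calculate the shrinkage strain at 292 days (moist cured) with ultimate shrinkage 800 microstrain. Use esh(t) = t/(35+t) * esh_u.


esh(292) = 292 / (35 + 292) * 800
= 292 / 327 * 800
= 714.4 microstrain

714.4


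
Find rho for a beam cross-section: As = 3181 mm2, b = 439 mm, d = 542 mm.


rho = As / (b * d)
= 3181 / (439 * 542)
= 0.0134

0.0134


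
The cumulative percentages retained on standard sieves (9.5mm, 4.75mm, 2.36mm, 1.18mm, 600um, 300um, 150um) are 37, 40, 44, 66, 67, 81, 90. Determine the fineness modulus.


FM = sum(cumulative % retained) / 100
= 425 / 100
= 4.25

4.25


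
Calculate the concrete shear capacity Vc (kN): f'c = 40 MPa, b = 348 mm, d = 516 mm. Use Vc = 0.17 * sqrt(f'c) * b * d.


Vc = 0.17 * sqrt(40) * 348 * 516 / 1000
= 193.07 kN

193.07


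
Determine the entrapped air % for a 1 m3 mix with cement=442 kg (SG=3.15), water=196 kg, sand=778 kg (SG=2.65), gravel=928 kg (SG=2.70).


Vol cement = 442 / (3.15 * 1000) = 0.140317 m3
Vol water = 196 / 1000 = 0.196 m3
Vol sand = 778 / (2.65 * 1000) = 0.293585 m3
Vol gravel = 928 / (2.70 * 1000) = 0.343704 m3
Total solid + water volume = 0.973606 m3
Air = (1 - 0.973606) * 100 = 2.64%

2.64


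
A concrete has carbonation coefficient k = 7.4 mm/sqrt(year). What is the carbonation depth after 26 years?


depth = k * sqrt(t)
= 7.4 * sqrt(26)
= 37.73 mm

37.73


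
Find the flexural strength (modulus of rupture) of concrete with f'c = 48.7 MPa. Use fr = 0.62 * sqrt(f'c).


fr = 0.62 * sqrt(48.7)
= 4.327 MPa

4.327


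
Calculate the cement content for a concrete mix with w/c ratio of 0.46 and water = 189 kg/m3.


Cement = water / (w/c)
= 189 / 0.46
= 410.9 kg/m3

410.9


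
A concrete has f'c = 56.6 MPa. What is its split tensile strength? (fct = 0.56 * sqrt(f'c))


fct = 0.56 * sqrt(56.6)
= 0.56 * 7.523
= 4.213 MPa

4.213


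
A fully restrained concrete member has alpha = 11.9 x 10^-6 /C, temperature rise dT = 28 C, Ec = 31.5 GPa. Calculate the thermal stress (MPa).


sigma = alpha * dT * Ec
= 11.9e-6 * 28 * 31.5 * 1000
= 10.496 MPa

10.496


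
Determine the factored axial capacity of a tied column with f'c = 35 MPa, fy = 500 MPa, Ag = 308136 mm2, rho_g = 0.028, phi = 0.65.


Ast = rho * Ag = 0.028 * 308136 = 8627.808 mm2
phi*Pn = 0.65 * 0.80 * (0.85 * 35 * (308136 - 8627.808) + 500 * 8627.808) / 1000
= 6876.62 kN

6876.62


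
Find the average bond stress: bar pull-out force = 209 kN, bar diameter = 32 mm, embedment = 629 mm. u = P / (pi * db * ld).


u = P / (pi * db * ld)
= 209 * 1000 / (pi * 32 * 629)
= 3.305 MPa

3.305


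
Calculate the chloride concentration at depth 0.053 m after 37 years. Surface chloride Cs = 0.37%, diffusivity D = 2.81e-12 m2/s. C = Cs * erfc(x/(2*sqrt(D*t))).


t_seconds = 37 * 365.25 * 24 * 3600 = 1167631200.0 s
arg = 0.053 / (2 * sqrt(2.81e-12 * 1167631200.0))
= 0.4626
erfc(0.4626) = 0.5129
C = 0.37 * 0.5129 = 0.1898%

0.1898


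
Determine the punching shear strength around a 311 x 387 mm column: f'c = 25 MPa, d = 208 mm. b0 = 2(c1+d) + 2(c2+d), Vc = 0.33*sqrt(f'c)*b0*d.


b0 = 2*(311 + 208) + 2*(387 + 208) = 2228 mm
Vc = 0.33 * sqrt(25) * 2228 * 208 / 1000
= 764.65 kN

764.65


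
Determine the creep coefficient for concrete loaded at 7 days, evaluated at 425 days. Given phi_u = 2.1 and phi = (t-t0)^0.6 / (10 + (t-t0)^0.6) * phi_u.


dt = 425 - 7 = 418
phi = 418^0.6 / (10 + 418^0.6) * 2.1
= 1.657

1.657


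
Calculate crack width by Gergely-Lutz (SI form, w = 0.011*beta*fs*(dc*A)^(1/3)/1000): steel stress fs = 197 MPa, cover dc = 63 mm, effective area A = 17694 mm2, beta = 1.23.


w = 0.011 * beta * fs * (dc * A)^(1/3) / 1000
= 0.011 * 1.23 * 197 * (63 * 17694)^(1/3) / 1000
= 0.276 mm

0.276


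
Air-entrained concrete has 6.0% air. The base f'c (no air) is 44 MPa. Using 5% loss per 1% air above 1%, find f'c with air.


Strength loss = (6.0 - 1) * 5 = 25.0%
f'c = 44 * (1 - 25.0/100)
= 33.0 MPa

33.0


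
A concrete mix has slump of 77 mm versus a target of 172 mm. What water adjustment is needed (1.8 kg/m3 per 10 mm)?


Difference = 172 - 77 = 95 mm
Water adjustment = 95 * 1.8 / 10 = 17.1 kg/m3

17.1


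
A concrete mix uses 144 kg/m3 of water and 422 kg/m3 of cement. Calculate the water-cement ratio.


w/c = water / cement
w/c = 144 / 422 = 0.341

0.341


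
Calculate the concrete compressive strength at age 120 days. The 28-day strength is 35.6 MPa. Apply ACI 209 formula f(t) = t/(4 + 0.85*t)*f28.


f(120) = 120 / (4 + 0.85 * 120) * 35.6
= 120 / 106.0 * 35.6
= 40.3 MPa

40.3


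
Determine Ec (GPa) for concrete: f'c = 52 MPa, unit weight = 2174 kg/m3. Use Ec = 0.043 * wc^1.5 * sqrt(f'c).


Ec = 0.043 * 2174^1.5 * sqrt(52) / 1000
= 31.43 GPa

31.43


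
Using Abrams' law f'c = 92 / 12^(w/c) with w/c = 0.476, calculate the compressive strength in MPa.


f'c = 92 / 12^0.476
= 92 / 3.264
= 28.19 MPa

28.19


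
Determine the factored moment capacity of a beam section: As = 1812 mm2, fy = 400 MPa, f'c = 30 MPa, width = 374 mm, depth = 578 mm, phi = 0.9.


a = As * fy / (0.85 * f'c * b)
= 1812 * 400 / (0.85 * 30 * 374)
= 75.9987 mm
Mn = As * fy * (d - a/2) / 10^6
= 391.3925 kN-m
phi*Mn = 0.9 * 391.3925 = 352.25 kN-m

352.25


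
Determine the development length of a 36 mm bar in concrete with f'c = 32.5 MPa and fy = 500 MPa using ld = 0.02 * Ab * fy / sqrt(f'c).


Ab = pi * 36^2 / 4 = 1017.876 mm2
ld = 0.02 * 1017.876 * 500 / sqrt(32.5)
= 1785.5 mm

1785.5


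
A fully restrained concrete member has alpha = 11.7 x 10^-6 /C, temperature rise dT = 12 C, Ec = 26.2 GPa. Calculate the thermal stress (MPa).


sigma = alpha * dT * Ec
= 11.7e-6 * 12 * 26.2 * 1000
= 3.678 MPa

3.678


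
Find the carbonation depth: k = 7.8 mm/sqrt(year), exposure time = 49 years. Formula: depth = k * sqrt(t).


depth = k * sqrt(t)
= 7.8 * sqrt(49)
= 54.6 mm

54.6


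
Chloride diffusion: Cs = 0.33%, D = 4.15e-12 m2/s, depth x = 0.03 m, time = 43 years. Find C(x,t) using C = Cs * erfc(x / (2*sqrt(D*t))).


t_seconds = 43 * 365.25 * 24 * 3600 = 1356976800.0 s
arg = 0.03 / (2 * sqrt(4.15e-12 * 1356976800.0))
= 0.1999
erfc(0.1999) = 0.7774
C = 0.33 * 0.7774 = 0.2565%

0.2565


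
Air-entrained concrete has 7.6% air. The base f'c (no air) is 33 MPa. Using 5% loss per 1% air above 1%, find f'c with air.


Strength loss = (7.6 - 1) * 5 = 33.0%
f'c = 33 * (1 - 33.0/100)
= 22.11 MPa

22.11


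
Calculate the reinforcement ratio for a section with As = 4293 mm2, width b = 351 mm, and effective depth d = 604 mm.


rho = As / (b * d)
= 4293 / (351 * 604)
= 0.0202

0.0202


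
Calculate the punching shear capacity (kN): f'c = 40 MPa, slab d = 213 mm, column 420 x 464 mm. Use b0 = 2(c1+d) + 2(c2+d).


b0 = 2*(420 + 213) + 2*(464 + 213) = 2620 mm
Vc = 0.33 * sqrt(40) * 2620 * 213 / 1000
= 1164.73 kN

1164.73


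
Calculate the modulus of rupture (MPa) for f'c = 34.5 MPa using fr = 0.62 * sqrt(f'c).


fr = 0.62 * sqrt(34.5)
= 3.642 MPa

3.642


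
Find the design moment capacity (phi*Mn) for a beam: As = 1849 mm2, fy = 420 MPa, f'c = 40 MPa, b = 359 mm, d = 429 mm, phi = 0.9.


a = As * fy / (0.85 * f'c * b)
= 1849 * 420 / (0.85 * 40 * 359)
= 63.6228 mm
Mn = As * fy * (d - a/2) / 10^6
= 308.4487 kN-m
phi*Mn = 0.9 * 308.4487 = 277.6 kN-m

277.6


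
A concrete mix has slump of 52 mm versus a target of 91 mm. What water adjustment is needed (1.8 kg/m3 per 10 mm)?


Difference = 91 - 52 = 39 mm
Water adjustment = 39 * 1.8 / 10 = 7.0 kg/m3

7.0


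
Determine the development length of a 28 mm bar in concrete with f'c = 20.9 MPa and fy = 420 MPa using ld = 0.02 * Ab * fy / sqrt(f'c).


Ab = pi * 28^2 / 4 = 615.752 mm2
ld = 0.02 * 615.752 * 420 / sqrt(20.9)
= 1131.4 mm

1131.4


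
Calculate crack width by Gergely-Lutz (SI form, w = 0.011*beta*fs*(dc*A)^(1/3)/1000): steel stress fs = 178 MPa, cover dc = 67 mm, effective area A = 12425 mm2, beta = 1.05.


w = 0.011 * beta * fs * (dc * A)^(1/3) / 1000
= 0.011 * 1.05 * 178 * (67 * 12425)^(1/3) / 1000
= 0.193 mm

0.193


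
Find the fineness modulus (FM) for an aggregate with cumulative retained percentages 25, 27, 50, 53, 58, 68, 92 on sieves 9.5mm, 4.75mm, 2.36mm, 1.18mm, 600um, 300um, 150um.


FM = sum(cumulative % retained) / 100
= 373 / 100
= 3.73

3.73


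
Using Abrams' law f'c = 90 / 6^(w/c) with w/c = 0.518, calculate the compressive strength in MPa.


f'c = 90 / 6^0.518
= 90 / 2.53
= 35.58 MPa

35.58


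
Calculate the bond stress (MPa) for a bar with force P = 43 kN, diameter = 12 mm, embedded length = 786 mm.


u = P / (pi * db * ld)
= 43 * 1000 / (pi * 12 * 786)
= 1.451 MPa

1.451


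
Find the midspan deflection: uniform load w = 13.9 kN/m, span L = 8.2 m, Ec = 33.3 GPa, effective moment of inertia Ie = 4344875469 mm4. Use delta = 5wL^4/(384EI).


Convert: L = 8.2 m = 8200 mm, Ec = 33.3 GPa = 33300 MPa
delta = 5 * 13.9 * 8200^4 / (384 * 33300 * 4344875469)
= 5.66 mm

5.66


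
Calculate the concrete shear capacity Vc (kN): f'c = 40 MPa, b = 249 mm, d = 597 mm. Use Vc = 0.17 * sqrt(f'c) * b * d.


Vc = 0.17 * sqrt(40) * 249 * 597 / 1000
= 159.83 kN

159.83


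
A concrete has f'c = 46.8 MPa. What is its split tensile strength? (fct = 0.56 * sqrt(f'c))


fct = 0.56 * sqrt(46.8)
= 0.56 * 6.841
= 3.831 MPa

3.831


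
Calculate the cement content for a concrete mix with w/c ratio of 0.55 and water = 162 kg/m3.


Cement = water / (w/c)
= 162 / 0.55
= 294.5 kg/m3

294.5


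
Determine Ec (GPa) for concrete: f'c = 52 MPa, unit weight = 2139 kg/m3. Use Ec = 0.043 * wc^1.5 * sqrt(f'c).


Ec = 0.043 * 2139^1.5 * sqrt(52) / 1000
= 30.68 GPa

30.68


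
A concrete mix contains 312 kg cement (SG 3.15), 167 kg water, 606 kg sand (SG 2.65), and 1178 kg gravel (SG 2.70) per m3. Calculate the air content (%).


Vol cement = 312 / (3.15 * 1000) = 0.099048 m3
Vol water = 167 / 1000 = 0.167 m3
Vol sand = 606 / (2.65 * 1000) = 0.228679 m3
Vol gravel = 1178 / (2.70 * 1000) = 0.436296 m3
Total solid + water volume = 0.931023 m3
Air = (1 - 0.931023) * 100 = 6.9%

6.9


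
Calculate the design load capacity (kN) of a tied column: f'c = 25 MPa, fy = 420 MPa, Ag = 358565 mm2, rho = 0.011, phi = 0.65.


Ast = rho * Ag = 0.011 * 358565 = 3944.215 mm2
phi*Pn = 0.65 * 0.80 * (0.85 * 25 * (358565 - 3944.215) + 420 * 3944.215) / 1000
= 4779.98 kN

4779.98


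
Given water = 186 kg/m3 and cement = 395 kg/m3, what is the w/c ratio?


w/c = water / cement
w/c = 186 / 395 = 0.471

0.471


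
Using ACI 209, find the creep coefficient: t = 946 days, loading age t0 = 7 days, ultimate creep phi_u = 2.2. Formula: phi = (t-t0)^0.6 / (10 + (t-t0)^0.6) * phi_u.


dt = 946 - 7 = 939
phi = 939^0.6 / (10 + 939^0.6) * 2.2
= 1.889

1.889


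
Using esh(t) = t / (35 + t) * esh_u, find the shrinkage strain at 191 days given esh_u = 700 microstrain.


esh(191) = 191 / (35 + 191) * 700
= 191 / 226 * 700
= 591.6 microstrain

591.6


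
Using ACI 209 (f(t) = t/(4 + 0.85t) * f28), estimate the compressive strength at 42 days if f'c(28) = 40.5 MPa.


f(42) = 42 / (4 + 0.85 * 42) * 40.5
= 42 / 39.7 * 40.5
= 42.85 MPa

42.85


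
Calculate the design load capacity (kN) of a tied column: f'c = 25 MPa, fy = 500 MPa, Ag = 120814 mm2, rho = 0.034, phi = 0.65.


Ast = rho * Ag = 0.034 * 120814 = 4107.676 mm2
phi*Pn = 0.65 * 0.80 * (0.85 * 25 * (120814 - 4107.676) + 500 * 4107.676) / 1000
= 2357.6 kN

2357.6


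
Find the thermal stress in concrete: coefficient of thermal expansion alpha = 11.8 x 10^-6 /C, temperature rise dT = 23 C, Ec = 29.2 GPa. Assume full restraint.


sigma = alpha * dT * Ec
= 11.8e-6 * 23 * 29.2 * 1000
= 7.925 MPa

7.925


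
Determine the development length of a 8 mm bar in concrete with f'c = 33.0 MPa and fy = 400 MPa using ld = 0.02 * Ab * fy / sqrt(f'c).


Ab = pi * 8^2 / 4 = 50.265 mm2
ld = 0.02 * 50.265 * 400 / sqrt(33.0)
= 70.0 mm

70.0


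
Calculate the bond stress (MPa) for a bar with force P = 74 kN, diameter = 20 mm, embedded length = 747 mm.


u = P / (pi * db * ld)
= 74 * 1000 / (pi * 20 * 747)
= 1.577 MPa

1.577


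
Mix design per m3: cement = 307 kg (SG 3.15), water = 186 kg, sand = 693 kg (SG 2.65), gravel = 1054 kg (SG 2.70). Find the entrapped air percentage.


Vol cement = 307 / (3.15 * 1000) = 0.09746 m3
Vol water = 186 / 1000 = 0.186 m3
Vol sand = 693 / (2.65 * 1000) = 0.261509 m3
Vol gravel = 1054 / (2.70 * 1000) = 0.39037 m3
Total solid + water volume = 0.93534 m3
Air = (1 - 0.93534) * 100 = 6.47%

6.47


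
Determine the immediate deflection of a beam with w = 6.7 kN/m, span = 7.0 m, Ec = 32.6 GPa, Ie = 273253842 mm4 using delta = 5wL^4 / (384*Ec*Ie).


Convert: L = 7.0 m = 7000 mm, Ec = 32.6 GPa = 32600 MPa
delta = 5 * 6.7 * 7000^4 / (384 * 32600 * 273253842)
= 23.51 mm

23.51


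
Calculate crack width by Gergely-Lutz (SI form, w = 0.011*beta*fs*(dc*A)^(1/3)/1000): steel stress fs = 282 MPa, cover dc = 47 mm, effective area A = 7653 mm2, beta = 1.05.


w = 0.011 * beta * fs * (dc * A)^(1/3) / 1000
= 0.011 * 1.05 * 282 * (47 * 7653)^(1/3) / 1000
= 0.232 mm

0.232


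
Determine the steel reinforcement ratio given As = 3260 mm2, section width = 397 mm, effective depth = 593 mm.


rho = As / (b * d)
= 3260 / (397 * 593)
= 0.0138

0.0138


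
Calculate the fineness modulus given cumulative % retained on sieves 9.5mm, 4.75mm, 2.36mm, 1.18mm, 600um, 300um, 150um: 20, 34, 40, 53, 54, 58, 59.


FM = sum(cumulative % retained) / 100
= 318 / 100
= 3.18

3.18


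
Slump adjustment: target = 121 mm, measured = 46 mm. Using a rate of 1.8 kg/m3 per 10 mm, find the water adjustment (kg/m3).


Difference = 121 - 46 = 75 mm
Water adjustment = 75 * 1.8 / 10 = 13.5 kg/m3

13.5


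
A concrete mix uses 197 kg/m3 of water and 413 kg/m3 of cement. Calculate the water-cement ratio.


w/c = water / cement
w/c = 197 / 413 = 0.477

0.477


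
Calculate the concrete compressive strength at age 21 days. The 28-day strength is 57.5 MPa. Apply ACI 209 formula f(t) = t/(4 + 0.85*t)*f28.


f(21) = 21 / (4 + 0.85 * 21) * 57.5
= 21 / 21.85 * 57.5
= 55.26 MPa

55.26


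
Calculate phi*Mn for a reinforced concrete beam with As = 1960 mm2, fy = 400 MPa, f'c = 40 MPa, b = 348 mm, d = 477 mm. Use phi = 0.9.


a = As * fy / (0.85 * f'c * b)
= 1960 * 400 / (0.85 * 40 * 348)
= 66.261 mm
Mn = As * fy * (d - a/2) / 10^6
= 347.9937 kN-m
phi*Mn = 0.9 * 347.9937 = 313.19 kN-m

313.19


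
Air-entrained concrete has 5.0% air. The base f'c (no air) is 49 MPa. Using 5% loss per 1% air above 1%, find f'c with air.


Strength loss = (5.0 - 1) * 5 = 20.0%
f'c = 49 * (1 - 20.0/100)
= 39.2 MPa

39.2


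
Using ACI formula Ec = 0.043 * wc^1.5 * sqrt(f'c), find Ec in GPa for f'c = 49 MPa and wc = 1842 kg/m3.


Ec = 0.043 * 1842^1.5 * sqrt(49) / 1000
= 23.8 GPa

23.8


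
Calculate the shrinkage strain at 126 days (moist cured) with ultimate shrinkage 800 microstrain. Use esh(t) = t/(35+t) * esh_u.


esh(126) = 126 / (35 + 126) * 800
= 126 / 161 * 800
= 626.1 microstrain

626.1


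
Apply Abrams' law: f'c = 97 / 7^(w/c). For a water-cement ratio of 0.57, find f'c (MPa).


f'c = 97 / 7^0.57
= 97 / 3.032
= 31.99 MPa

31.99


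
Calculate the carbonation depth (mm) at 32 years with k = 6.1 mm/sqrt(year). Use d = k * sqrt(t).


depth = k * sqrt(t)
= 6.1 * sqrt(32)
= 34.51 mm

34.51


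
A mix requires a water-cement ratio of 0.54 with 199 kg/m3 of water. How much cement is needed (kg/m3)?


Cement = water / (w/c)
= 199 / 0.54
= 368.5 kg/m3

368.5


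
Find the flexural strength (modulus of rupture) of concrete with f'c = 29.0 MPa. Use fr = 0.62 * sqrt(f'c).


fr = 0.62 * sqrt(29.0)
= 3.339 MPa

3.339


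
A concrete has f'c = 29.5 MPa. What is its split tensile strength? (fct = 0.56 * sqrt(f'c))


fct = 0.56 * sqrt(29.5)
= 0.56 * 5.431
= 3.042 MPa

3.042


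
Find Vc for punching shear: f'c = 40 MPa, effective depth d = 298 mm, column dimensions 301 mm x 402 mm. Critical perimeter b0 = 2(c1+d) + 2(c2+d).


b0 = 2*(301 + 298) + 2*(402 + 298) = 2598 mm
Vc = 0.33 * sqrt(40) * 2598 * 298 / 1000
= 1615.84 kN

1615.84


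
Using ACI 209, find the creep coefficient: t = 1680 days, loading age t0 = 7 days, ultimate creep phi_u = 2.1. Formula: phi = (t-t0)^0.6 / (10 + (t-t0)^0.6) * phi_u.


dt = 1680 - 7 = 1673
phi = 1673^0.6 / (10 + 1673^0.6) * 2.1
= 1.881

1.881


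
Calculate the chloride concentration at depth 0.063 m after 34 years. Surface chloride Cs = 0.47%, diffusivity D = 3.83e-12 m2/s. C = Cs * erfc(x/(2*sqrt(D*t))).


t_seconds = 34 * 365.25 * 24 * 3600 = 1072958400.0 s
arg = 0.063 / (2 * sqrt(3.83e-12 * 1072958400.0))
= 0.4914
erfc(0.4914) = 0.4871
C = 0.47 * 0.4871 = 0.2289%

0.2289


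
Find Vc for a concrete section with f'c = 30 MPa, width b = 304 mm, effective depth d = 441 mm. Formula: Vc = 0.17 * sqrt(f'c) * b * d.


Vc = 0.17 * sqrt(30) * 304 * 441 / 1000
= 124.83 kN

124.83


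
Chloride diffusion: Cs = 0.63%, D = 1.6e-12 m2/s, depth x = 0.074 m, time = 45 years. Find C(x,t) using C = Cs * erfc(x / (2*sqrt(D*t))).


t_seconds = 45 * 365.25 * 24 * 3600 = 1420092000.0 s
arg = 0.074 / (2 * sqrt(1.6e-12 * 1420092000.0))
= 0.7762
erfc(0.7762) = 0.2723
C = 0.63 * 0.2723 = 0.1716%

0.1716


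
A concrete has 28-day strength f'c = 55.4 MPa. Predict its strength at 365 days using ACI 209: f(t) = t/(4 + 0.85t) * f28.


f(365) = 365 / (4 + 0.85 * 365) * 55.4
= 365 / 314.25 * 55.4
= 64.35 MPa

64.35


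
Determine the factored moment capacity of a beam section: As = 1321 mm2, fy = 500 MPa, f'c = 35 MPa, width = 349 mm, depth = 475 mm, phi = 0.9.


a = As * fy / (0.85 * f'c * b)
= 1321 * 500 / (0.85 * 35 * 349)
= 63.6151 mm
Mn = As * fy * (d - a/2) / 10^6
= 292.7286 kN-m
phi*Mn = 0.9 * 292.7286 = 263.46 kN-m

263.46


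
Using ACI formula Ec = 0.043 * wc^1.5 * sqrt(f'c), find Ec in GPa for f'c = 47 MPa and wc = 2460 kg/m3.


Ec = 0.043 * 2460^1.5 * sqrt(47) / 1000
= 35.97 GPa

35.97


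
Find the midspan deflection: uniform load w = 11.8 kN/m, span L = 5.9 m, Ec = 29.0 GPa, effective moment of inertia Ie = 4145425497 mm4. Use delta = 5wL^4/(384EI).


Convert: L = 5.9 m = 5900 mm, Ec = 29.0 GPa = 29000 MPa
delta = 5 * 11.8 * 5900^4 / (384 * 29000 * 4145425497)
= 1.55 mm

1.55


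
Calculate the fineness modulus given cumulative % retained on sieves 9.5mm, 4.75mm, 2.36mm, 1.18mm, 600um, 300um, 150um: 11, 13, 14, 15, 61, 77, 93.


FM = sum(cumulative % retained) / 100
= 284 / 100
= 2.84

2.84


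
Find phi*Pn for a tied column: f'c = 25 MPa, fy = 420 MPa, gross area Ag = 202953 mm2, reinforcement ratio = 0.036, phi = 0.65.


Ast = rho * Ag = 0.036 * 202953 = 7306.308 mm2
phi*Pn = 0.65 * 0.80 * (0.85 * 25 * (202953 - 7306.308) + 420 * 7306.308) / 1000
= 3757.59 kN

3757.59


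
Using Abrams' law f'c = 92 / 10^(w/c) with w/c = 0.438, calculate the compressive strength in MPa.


f'c = 92 / 10^0.438
= 92 / 2.742
= 33.56 MPa

33.56


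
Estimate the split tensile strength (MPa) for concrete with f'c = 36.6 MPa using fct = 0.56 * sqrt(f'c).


fct = 0.56 * sqrt(36.6)
= 0.56 * 6.05
= 3.388 MPa

3.388


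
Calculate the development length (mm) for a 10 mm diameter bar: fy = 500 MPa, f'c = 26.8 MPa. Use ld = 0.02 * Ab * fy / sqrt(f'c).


Ab = pi * 10^2 / 4 = 78.54 mm2
ld = 0.02 * 78.54 * 500 / sqrt(26.8)
= 151.7 mm

151.7


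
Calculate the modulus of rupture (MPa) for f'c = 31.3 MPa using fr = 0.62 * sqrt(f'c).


fr = 0.62 * sqrt(31.3)
= 3.469 MPa

3.469


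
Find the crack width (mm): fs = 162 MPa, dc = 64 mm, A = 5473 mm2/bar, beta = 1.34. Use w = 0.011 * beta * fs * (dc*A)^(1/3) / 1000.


w = 0.011 * beta * fs * (dc * A)^(1/3) / 1000
= 0.011 * 1.34 * 162 * (64 * 5473)^(1/3) / 1000
= 0.168 mm

0.168


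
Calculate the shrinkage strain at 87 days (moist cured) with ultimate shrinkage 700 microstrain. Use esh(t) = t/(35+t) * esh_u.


esh(87) = 87 / (35 + 87) * 700
= 87 / 122 * 700
= 499.2 microstrain

499.2


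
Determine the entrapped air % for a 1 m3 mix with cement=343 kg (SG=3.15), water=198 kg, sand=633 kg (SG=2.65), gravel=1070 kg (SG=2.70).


Vol cement = 343 / (3.15 * 1000) = 0.108889 m3
Vol water = 198 / 1000 = 0.198 m3
Vol sand = 633 / (2.65 * 1000) = 0.238868 m3
Vol gravel = 1070 / (2.70 * 1000) = 0.396296 m3
Total solid + water volume = 0.942053 m3
Air = (1 - 0.942053) * 100 = 5.79%

5.79


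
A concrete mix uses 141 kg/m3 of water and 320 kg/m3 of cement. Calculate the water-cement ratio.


w/c = water / cement
w/c = 141 / 320 = 0.441

0.441


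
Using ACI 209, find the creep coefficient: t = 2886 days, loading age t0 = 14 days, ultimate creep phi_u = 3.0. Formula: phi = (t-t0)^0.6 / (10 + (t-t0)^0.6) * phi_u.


dt = 2886 - 14 = 2872
phi = 2872^0.6 / (10 + 2872^0.6) * 3.0
= 2.767

2.767


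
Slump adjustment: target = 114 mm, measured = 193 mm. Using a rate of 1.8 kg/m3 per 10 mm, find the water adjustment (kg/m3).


Difference = 114 - 193 = -79 mm
Water adjustment = -79 * 1.8 / 10 = -14.2 kg/m3

-14.2


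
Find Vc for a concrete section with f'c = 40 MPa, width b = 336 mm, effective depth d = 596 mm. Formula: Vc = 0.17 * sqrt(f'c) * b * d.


Vc = 0.17 * sqrt(40) * 336 * 596 / 1000
= 215.31 kN

215.31


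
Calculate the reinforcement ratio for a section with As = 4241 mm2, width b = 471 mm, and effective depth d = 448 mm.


rho = As / (b * d)
= 4241 / (471 * 448)
= 0.0201

0.0201


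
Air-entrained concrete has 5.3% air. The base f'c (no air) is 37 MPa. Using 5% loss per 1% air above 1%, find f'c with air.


Strength loss = (5.3 - 1) * 5 = 21.5%
f'c = 37 * (1 - 21.5/100)
= 29.05 MPa

29.05


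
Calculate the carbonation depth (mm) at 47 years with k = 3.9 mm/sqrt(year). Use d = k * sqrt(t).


depth = k * sqrt(t)
= 3.9 * sqrt(47)
= 26.74 mm

26.74


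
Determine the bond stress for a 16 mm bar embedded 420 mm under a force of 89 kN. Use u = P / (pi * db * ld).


u = P / (pi * db * ld)
= 89 * 1000 / (pi * 16 * 420)
= 4.216 MPa

4.216


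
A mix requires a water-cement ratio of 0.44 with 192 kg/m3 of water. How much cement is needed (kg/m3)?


Cement = water / (w/c)
= 192 / 0.44
= 436.4 kg/m3

436.4


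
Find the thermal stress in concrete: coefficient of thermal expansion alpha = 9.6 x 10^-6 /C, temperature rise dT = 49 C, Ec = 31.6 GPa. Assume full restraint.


sigma = alpha * dT * Ec
= 9.6e-6 * 49 * 31.6 * 1000
= 14.865 MPa

14.865


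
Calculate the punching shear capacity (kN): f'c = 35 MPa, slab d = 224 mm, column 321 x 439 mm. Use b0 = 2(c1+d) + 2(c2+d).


b0 = 2*(321 + 224) + 2*(439 + 224) = 2416 mm
Vc = 0.33 * sqrt(35) * 2416 * 224 / 1000
= 1056.56 kN

1056.56


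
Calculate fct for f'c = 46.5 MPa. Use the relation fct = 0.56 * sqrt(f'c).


fct = 0.56 * sqrt(46.5)
= 0.56 * 6.819
= 3.819 MPa

3.819


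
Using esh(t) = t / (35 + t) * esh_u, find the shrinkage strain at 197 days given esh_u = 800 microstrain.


esh(197) = 197 / (35 + 197) * 800
= 197 / 232 * 800
= 679.3 microstrain

679.3


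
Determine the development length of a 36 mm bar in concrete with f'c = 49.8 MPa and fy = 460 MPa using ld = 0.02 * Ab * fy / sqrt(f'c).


Ab = pi * 36^2 / 4 = 1017.876 mm2
ld = 0.02 * 1017.876 * 460 / sqrt(49.8)
= 1327.0 mm

1327.0


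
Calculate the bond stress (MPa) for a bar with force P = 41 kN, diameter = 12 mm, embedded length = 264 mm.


u = P / (pi * db * ld)
= 41 * 1000 / (pi * 12 * 264)
= 4.12 MPa

4.12


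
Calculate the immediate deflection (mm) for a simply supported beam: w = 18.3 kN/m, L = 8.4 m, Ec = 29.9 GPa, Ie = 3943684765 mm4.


Convert: L = 8.4 m = 8400 mm, Ec = 29.9 GPa = 29900 MPa
delta = 5 * 18.3 * 8400^4 / (384 * 29900 * 3943684765)
= 10.06 mm

10.06


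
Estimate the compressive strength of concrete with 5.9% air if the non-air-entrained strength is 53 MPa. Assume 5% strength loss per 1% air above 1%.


Strength loss = (5.9 - 1) * 5 = 24.5%
f'c = 53 * (1 - 24.5/100)
= 40.02 MPa

40.02


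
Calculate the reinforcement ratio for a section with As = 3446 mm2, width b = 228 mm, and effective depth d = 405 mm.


rho = As / (b * d)
= 3446 / (228 * 405)
= 0.0373

0.0373


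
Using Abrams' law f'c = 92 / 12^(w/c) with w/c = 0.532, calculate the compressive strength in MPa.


f'c = 92 / 12^0.532
= 92 / 3.751
= 24.53 MPa

24.53


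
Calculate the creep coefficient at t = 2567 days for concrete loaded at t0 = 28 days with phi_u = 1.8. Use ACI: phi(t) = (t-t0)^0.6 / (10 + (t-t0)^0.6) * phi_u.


dt = 2567 - 28 = 2539
phi = 2539^0.6 / (10 + 2539^0.6) * 1.8
= 1.65

1.65


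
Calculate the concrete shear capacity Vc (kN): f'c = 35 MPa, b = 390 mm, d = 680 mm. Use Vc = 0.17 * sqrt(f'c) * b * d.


Vc = 0.17 * sqrt(35) * 390 * 680 / 1000
= 266.72 kN

266.72


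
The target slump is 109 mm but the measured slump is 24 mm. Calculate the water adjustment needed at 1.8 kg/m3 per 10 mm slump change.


Difference = 109 - 24 = 85 mm
Water adjustment = 85 * 1.8 / 10 = 15.3 kg/m3

15.3


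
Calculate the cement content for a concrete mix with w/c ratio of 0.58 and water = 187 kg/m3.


Cement = water / (w/c)
= 187 / 0.58
= 322.4 kg/m3

322.4


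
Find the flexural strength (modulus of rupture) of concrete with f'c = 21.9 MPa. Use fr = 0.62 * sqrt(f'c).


fr = 0.62 * sqrt(21.9)
= 2.901 MPa

2.901


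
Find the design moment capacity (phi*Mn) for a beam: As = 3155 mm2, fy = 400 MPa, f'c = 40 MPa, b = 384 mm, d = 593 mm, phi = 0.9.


a = As * fy / (0.85 * f'c * b)
= 3155 * 400 / (0.85 * 40 * 384)
= 96.6605 mm
Mn = As * fy * (d - a/2) / 10^6
= 687.3732 kN-m
phi*Mn = 0.9 * 687.3732 = 618.64 kN-m

618.64


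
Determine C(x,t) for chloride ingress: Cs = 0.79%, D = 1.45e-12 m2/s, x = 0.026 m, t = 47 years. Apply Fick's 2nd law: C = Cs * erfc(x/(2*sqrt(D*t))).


t_seconds = 47 * 365.25 * 24 * 3600 = 1483207200.0 s
arg = 0.026 / (2 * sqrt(1.45e-12 * 1483207200.0))
= 0.2803
erfc(0.2803) = 0.6918
C = 0.79 * 0.6918 = 0.5465%

0.5465


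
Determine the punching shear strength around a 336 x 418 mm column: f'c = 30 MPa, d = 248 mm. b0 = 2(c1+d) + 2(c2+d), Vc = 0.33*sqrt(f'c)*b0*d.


b0 = 2*(336 + 248) + 2*(418 + 248) = 2500 mm
Vc = 0.33 * sqrt(30) * 2500 * 248 / 1000
= 1120.64 kN

1120.64


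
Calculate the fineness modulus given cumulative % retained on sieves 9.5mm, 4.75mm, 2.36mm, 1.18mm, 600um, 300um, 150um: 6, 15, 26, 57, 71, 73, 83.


FM = sum(cumulative % retained) / 100
= 331 / 100
= 3.31

3.31


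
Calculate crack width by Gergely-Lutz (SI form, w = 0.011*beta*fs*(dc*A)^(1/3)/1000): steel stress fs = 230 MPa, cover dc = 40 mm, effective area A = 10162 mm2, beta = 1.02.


w = 0.011 * beta * fs * (dc * A)^(1/3) / 1000
= 0.011 * 1.02 * 230 * (40 * 10162)^(1/3) / 1000
= 0.191 mm

0.191
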